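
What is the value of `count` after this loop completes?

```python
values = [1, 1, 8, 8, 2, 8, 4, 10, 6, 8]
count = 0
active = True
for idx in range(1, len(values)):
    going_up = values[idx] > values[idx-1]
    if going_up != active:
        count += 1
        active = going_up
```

Count direction changes in [1, 1, 8, 8, 2, 8, 4, 10, 6, 8]
`count` takes the values: 0 → 1 → 2 → 3 → 4 → 5 → 6 → 7 → 8

Answer: 8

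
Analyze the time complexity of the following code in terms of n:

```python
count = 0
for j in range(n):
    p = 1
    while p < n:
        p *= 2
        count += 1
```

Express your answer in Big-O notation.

Each loop level contributes: n × log n. Multiplying the contributions gives O(n log n).

Answer: O(n log n)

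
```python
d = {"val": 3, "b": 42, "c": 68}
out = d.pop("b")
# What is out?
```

Trace:
`d = {"val": 3, "b": 42, "c": 68}` → d = {'val': 3, 'b': 42, 'c': 68}
`out = d.pop("b")` → d = {'val': 3, 'c': 68}; out = 42
So out = 42

Answer: 42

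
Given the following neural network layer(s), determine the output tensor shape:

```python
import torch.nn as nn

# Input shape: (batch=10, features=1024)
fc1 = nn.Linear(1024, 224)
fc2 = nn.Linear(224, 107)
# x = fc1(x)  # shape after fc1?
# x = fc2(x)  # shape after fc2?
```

Input: (10, 1024) -> after fc1: (10, 224) -> Output: (10, 107)

Answer: (10, 107)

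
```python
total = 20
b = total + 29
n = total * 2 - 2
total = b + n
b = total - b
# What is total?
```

Trace:
`total = 20` → total = 20
`b = total + 29` → b = 49
`n = total * 2 - 2` → n = 38
`total = b + n` → total = 87
`b = total - b` → b = 38
So total = 87

Answer: 87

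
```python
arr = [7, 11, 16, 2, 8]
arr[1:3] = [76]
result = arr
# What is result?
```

Trace:
`arr = [7, 11, 16, 2, 8]` → arr = [7, 11, 16, 2, 8]
`arr[1:3] = [76]` → arr = [7, 76, 2, 8]
`result = arr` → result = [7, 76, 2, 8]
So result = [7, 76, 2, 8]

Answer: [7, 76, 2, 8]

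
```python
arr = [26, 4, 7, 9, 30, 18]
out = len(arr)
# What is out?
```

Trace:
`arr = [26, 4, 7, 9, 30, 18]` → arr = [26, 4, 7, 9, 30, 18]
`out = len(arr)` → out = 6
So out = 6

Answer: 6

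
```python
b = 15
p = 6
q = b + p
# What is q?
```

Trace:
`b = 15` → b = 15
`p = 6` → p = 6
`q = b + p` → q = 21
So q = 21

Answer: 21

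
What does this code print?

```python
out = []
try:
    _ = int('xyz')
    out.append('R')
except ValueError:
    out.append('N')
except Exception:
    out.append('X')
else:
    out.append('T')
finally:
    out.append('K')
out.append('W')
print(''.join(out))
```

Execution trace: 'N' (except ValueError) → 'K' (finally) → 'W' (after the try/except). Output: NKW

Answer: NKW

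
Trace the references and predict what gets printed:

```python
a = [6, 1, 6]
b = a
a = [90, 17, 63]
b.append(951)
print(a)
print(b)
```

Key concept: rebinding vs mutation: a is rebound to a new list, b still points at the original.
Step by step:
`a = [6, 1, 6]` → a = [6, 1, 6]
`b = a` → b = [6, 1, 6] (same object as a)
`a = [90, 17, 63]` → a = [90, 17, 63]
`b.append(951)` → b = [6, 1, 6, 951]
`print(a)` → prints [90, 17, 63]
`print(b)` → prints [6, 1, 6, 951]

Answer:
[90, 17, 63]
[6, 1, 6, 951]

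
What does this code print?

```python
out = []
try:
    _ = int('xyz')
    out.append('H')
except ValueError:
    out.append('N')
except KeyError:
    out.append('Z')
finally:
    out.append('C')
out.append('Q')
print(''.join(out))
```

Execution trace: 'N' (except ValueError) → 'C' (finally) → 'Q' (after the try/except). Output: NCQ

Answer: NCQ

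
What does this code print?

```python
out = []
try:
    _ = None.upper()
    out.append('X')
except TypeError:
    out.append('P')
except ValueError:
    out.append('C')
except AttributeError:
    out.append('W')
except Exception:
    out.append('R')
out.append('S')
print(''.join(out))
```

Execution trace: 'W' (except AttributeError) → 'S' (after the try/except). Output: WS

Answer: WS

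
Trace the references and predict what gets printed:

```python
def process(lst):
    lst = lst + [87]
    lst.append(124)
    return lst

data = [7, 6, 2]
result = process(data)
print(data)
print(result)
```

Key concept: rebinding parameter vs mutation.
Step by step:
`data = [7, 6, 2]` → data = [7, 6, 2]
`result = process(data)` → result = [7, 6, 2, 87, 124]
`print(data)` → prints [7, 6, 2]
`print(result)` → prints [7, 6, 2, 87, 124]

Answer:
[7, 6, 2]
[7, 6, 2, 87, 124]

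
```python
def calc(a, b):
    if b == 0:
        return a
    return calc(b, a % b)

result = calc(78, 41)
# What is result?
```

calc(78, 41) -> calc(41, 37) -> calc(37, 4) -> calc(4, 1) -> calc(1, 0) -> 1

Answer: 1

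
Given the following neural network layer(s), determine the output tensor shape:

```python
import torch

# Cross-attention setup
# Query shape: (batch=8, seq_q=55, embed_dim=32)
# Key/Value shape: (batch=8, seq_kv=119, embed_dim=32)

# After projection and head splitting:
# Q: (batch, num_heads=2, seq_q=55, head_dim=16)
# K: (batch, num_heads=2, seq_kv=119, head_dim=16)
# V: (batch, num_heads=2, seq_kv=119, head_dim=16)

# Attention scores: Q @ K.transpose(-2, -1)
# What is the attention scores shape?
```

Input: (8, 55, 32) -> Output: (8, 2, 55, 119)

Answer: (8, 2, 55, 119)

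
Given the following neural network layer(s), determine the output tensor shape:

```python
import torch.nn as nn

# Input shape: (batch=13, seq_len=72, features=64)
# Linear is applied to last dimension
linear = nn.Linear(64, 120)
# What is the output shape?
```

Input: (13, 72, 64) -> Output: (13, 72, 120)

Answer: (13, 72, 120)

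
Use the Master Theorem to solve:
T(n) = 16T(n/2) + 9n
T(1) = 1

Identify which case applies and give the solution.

a=16, b=2, f(n)=9n. log_2(16) = 4. Since c=1 < 4, Case 1 applies: T(n) = Θ(n^log_b(a)) = O(n^4).

Answer: O(n^4) - Case 1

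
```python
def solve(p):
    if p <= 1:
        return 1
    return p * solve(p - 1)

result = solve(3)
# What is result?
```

solve(3) = 3 * 2 * 1 = 6

Answer: 6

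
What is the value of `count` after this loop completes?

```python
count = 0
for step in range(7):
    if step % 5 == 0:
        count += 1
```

Count numbers divisible by 5 in range(7)
`count` takes the values: 0 → 1 → 2

Answer: 2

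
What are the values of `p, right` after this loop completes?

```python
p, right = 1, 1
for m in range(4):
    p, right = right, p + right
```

Fibonacci: after 4 iterations
`p, right` takes the values: (1, 1) → (1, 2) → (2, 3) → (3, 5) → (5, 8)

Answer: 5, 8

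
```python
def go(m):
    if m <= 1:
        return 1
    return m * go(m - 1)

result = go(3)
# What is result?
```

go(3) = 3 * 2 * 1 = 6

Answer: 6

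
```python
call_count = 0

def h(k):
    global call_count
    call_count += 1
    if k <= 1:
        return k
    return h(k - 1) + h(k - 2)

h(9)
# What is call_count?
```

Calls(k) = 1 + Calls(k-1) + Calls(k-2); Calls(0)=Calls(1)=1. For k=9 this gives 109.

Answer: 109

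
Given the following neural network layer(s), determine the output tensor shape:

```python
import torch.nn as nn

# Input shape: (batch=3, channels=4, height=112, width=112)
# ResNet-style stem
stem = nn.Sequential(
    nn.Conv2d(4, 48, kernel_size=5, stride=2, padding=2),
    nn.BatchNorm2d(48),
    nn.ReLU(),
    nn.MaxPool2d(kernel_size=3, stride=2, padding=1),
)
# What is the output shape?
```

Input: (3, 4, 112, 112) -> after Conv2d 5x5 stride=2: (3, 48, 56, 56) -> Output: (3, 48, 28, 28)

Answer: (3, 48, 28, 28)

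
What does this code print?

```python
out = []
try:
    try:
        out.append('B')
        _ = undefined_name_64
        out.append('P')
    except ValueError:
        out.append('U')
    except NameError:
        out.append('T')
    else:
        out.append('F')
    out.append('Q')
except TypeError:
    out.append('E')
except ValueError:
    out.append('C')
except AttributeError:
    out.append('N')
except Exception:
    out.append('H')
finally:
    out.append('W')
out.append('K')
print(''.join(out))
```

Execution trace: 'B' (inner try body) → 'T' (inner except NameError) → 'Q' (try body, no exception) → 'W' (finally) → 'K' (after the try/except). Output: BTQWK

Answer: BTQWK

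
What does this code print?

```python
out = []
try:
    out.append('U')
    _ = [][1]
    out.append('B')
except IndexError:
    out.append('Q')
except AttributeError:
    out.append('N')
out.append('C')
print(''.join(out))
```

Execution trace: 'U' (try body) → 'Q' (except IndexError) → 'C' (after the try/except). Output: UQC

Answer: UQC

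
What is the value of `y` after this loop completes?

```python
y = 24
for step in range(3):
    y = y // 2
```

Halve 3 times: 24 // 2^3 = 3
`y` takes the values: 24 → 12 → 6 → 3

Answer: 3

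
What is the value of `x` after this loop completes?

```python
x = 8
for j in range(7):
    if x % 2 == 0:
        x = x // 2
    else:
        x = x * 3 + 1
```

Collatz-style transformation from 8
`x` takes the values: 8 → 4 → 2 → 1 → 4 → 2 → 1 → 4

Answer: 4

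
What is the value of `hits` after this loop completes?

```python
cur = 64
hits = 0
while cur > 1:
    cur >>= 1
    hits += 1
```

Count right shifts until 1
`hits` takes the values: 0 → 1 → 2 → 3 → 4 → 5 → 6

Answer: 6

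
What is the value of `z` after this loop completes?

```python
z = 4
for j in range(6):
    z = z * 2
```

Multiply by 2, 6 times: 4 * 2^6 = 256
`z` takes the values: 4 → 8 → 16 → 32 → 64 → 128 → 256

Answer: 256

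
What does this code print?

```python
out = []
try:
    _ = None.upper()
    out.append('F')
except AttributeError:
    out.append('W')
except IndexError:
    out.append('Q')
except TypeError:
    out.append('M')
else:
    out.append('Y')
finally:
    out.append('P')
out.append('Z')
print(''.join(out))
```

Execution trace: 'W' (except AttributeError) → 'P' (finally) → 'Z' (after the try/except). Output: WPZ

Answer: WPZ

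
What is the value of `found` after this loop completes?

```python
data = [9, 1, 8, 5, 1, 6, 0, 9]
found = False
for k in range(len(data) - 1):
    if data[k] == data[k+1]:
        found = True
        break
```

Check consecutive duplicates in [9, 1, 8, 5, 1, 6, 0, 9]
`found` takes the values: False

Answer: False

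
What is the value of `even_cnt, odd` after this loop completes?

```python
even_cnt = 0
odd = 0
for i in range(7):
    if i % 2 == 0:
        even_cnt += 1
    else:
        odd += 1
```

Count evens and odds in range(7)
`even_cnt, odd` takes the values: (0, 0) → (1, 0) → (1, 1) → (2, 1) → (2, 2) → (3, 2) → (3, 3) → (4, 3)

Answer: 4, 3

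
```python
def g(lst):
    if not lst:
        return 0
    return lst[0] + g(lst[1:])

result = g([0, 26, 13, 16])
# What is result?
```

0 + 26 + 13 + 16 + 0 = 55

Answer: 55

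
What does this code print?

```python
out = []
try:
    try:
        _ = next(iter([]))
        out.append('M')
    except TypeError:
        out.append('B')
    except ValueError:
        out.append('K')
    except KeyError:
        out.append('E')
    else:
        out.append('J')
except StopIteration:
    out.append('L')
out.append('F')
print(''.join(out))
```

Execution trace: 'L' (outer except StopIteration) → 'F' (after the try/except). Output: LF

Answer: LF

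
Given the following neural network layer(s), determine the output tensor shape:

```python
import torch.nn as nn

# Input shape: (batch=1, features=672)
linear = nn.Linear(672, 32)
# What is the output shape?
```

Input: (1, 672) -> Output: (1, 32)

Answer: (1, 32)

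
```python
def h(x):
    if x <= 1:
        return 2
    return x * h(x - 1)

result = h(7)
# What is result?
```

h(7) = 7 * 6 * 5 * 4 * 3 * 2 * 2 = 10080

Answer: 10080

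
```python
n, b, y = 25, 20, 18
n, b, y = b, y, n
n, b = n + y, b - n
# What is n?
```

Trace:
`n, b, y = 25, 20, 18` → n = 25; b = 20; y = 18
`n, b, y = b, y, n` → n = 20; b = 18; y = 25
`n, b = n + y, b - n` → n = 45; b = -2
So n = 45

Answer: 45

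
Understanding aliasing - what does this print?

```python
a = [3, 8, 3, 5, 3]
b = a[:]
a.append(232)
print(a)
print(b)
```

Key concept: slice [:] creates copy.
Step by step:
`a = [3, 8, 3, 5, 3]` → a = [3, 8, 3, 5, 3]
`b = a[:]` → b = [3, 8, 3, 5, 3]
`a.append(232)` → a = [3, 8, 3, 5, 3, 232]
`print(a)` → prints [3, 8, 3, 5, 3, 232]
`print(b)` → prints [3, 8, 3, 5, 3]

Answer:
[3, 8, 3, 5, 3, 232]
[3, 8, 3, 5, 3]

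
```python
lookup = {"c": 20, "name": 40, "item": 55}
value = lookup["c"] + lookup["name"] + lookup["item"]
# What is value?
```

Trace:
`lookup = {"c": 20, "name": 40, "item": 55}` → lookup = {'c': 20, 'name': 40, 'item': 55}
`value = lookup["c"] + lookup["name"] + lookup["item"]` → value = 115
So value = 115

Answer: 115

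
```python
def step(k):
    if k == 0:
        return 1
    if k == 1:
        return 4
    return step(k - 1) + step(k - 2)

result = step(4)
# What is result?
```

Build up from base cases: step(0)=1, step(1)=4, step(2)=5, step(3)=9, step(4)=14

Answer: 14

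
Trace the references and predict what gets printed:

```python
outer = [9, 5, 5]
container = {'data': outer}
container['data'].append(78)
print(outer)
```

Key concept: dict holds reference to list.
Step by step:
`outer = [9, 5, 5]` → outer = [9, 5, 5]
`container = {'data': outer}` → container = {'data': [9, 5, 5]}
`container['data'].append(78)` → outer = [9, 5, 5, 78]; container = {'data': [9, 5, 5, 78]}
`print(outer)` → prints [9, 5, 5, 78]

Answer: [9, 5, 5, 78]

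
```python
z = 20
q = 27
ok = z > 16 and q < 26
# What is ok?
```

Trace:
`z = 20` → z = 20
`q = 27` → q = 27
`ok = z > 16 and q < 26` → ok = False
So ok = False

Answer: False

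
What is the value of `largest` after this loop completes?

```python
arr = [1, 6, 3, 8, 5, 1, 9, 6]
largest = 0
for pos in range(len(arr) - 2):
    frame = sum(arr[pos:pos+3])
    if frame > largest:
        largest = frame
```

Max sum of 3-element window in [1, 6, 3, 8, 5, 1, 9, 6]
`largest` takes the values: 0 → 10 → 17

Answer: 17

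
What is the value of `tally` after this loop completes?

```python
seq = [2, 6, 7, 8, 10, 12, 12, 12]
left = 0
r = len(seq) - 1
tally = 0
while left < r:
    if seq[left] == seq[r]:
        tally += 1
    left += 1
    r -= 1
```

Count matching pairs from ends
`tally` takes the values: 0

Answer: 0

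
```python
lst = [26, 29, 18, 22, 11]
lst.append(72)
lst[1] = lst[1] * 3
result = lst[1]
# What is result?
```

Trace:
`lst = [26, 29, 18, 22, 11]` → lst = [26, 29, 18, 22, 11]
`lst.append(72)` → lst = [26, 29, 18, 22, 11, 72]
`lst[1] = lst[1] * 3` → lst = [26, 87, 18, 22, 11, 72]
`result = lst[1]` → result = 87
So result = 87

Answer: 87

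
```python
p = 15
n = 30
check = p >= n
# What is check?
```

Trace:
`p = 15` → p = 15
`n = 30` → n = 30
`check = p >= n` → check = False
So check = False

Answer: False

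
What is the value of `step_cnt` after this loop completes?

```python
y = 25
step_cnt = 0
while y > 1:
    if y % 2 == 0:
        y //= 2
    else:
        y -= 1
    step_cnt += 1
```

Steps to reduce 25 to 1
`step_cnt` takes the values: 0 → 1 → 2 → 3 → 4 → 5 → 6

Answer: 6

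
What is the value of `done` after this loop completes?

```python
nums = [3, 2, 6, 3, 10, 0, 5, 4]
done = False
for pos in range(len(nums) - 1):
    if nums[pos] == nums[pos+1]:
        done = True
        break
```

Check consecutive duplicates in [3, 2, 6, 3, 10, 0, 5, 4]
`done` takes the values: False

Answer: False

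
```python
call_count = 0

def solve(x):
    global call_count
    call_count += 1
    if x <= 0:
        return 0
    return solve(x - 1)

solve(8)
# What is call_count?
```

Linear recursion stepping by 1: 9 calls from x=8 down to ≤0.

Answer: 9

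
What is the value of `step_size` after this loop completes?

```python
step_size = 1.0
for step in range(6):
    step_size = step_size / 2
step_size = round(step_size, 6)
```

Halving LR 6 times: 1 / 2^6
`step_size` takes the values: 1.0 → 0.5 → 0.25 → 0.125 → 0.0625 → 0.03125 → 0.015625

Answer: 0.015625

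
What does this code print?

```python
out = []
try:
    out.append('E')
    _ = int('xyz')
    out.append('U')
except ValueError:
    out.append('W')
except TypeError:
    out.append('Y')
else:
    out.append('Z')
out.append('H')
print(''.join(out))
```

Execution trace: 'E' (try body) → 'W' (except ValueError) → 'H' (after the try/except). Output: EWH

Answer: EWH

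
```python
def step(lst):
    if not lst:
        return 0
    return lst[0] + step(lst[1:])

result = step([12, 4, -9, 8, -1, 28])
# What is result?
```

12 + 4 + (-9) + 8 + (-1) + 28 + 0 = 42

Answer: 42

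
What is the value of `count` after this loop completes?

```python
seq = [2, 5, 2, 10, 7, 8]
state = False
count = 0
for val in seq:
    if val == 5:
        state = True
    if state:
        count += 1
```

Count elements after first 5 in [2, 5, 2, 10, 7, 8]
`count` takes the values: 0 → 1 → 2 → 3 → 4 → 5

Answer: 5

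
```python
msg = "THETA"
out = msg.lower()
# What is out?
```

Trace:
`msg = "THETA"` → msg = 'THETA'
`out = msg.lower()` → out = 'theta'
So out = 'theta'

Answer: 'theta'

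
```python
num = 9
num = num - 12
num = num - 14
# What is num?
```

Trace:
`num = 9` → num = 9
`num = num - 12` → num = -3
`num = num - 14` → num = -17
So num = -17

Answer: -17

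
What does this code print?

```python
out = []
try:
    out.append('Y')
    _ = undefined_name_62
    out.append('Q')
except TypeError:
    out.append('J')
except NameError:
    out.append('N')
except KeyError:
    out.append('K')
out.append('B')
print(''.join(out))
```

Execution trace: 'Y' (try body) → 'N' (except NameError) → 'B' (after the try/except). Output: YNB

Answer: YNB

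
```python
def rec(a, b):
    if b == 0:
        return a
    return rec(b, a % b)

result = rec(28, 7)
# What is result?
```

rec(28, 7) -> rec(7, 0) -> 7

Answer: 7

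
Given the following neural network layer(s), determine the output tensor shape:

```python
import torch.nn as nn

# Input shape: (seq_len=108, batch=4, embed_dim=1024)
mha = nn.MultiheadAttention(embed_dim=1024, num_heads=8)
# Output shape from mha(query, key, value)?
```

Input: (108, 4, 1024) -> Output: (108, 4, 1024)

Answer: (108, 4, 1024)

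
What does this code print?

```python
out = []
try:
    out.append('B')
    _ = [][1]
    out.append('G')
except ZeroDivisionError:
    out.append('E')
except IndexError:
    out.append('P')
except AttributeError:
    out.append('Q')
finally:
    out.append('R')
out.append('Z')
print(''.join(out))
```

Execution trace: 'B' (try body) → 'P' (except IndexError) → 'R' (finally) → 'Z' (after the try/except). Output: BPRZ

Answer: BPRZ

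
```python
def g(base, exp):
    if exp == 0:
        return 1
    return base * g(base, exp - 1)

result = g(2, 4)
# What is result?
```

g(2, 4) = 2 * 2 * 2 * 2 = 16

Answer: 16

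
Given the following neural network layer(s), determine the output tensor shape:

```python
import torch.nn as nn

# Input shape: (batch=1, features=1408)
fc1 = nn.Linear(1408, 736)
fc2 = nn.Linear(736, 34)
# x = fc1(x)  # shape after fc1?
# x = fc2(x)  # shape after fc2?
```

Input: (1, 1408) -> after fc1: (1, 736) -> Output: (1, 34)

Answer: (1, 34)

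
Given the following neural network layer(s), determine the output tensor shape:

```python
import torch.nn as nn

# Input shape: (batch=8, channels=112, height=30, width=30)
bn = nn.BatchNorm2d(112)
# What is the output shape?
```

Input: (8, 112, 30, 30) -> Output: (8, 112, 30, 30)

Answer: (8, 112, 30, 30)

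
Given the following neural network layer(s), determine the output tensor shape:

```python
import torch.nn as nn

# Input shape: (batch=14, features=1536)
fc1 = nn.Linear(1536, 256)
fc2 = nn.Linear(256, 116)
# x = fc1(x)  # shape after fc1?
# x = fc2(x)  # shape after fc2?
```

Input: (14, 1536) -> after fc1: (14, 256) -> Output: (14, 116)

Answer: (14, 116)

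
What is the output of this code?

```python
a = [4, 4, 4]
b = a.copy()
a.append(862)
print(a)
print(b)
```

Key concept: list.copy() creates independent copy.
Step by step:
`a = [4, 4, 4]` → a = [4, 4, 4]
`b = a.copy()` → b = [4, 4, 4]
`a.append(862)` → a = [4, 4, 4, 862]
`print(a)` → prints [4, 4, 4, 862]
`print(b)` → prints [4, 4, 4]

Answer:
[4, 4, 4, 862]
[4, 4, 4]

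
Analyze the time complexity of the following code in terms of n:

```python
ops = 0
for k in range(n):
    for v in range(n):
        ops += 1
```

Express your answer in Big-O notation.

Each loop level contributes: n × n. Multiplying the contributions gives O(n^2).

Answer: O(n^2)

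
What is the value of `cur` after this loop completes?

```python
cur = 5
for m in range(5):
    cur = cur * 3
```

Multiply by 3, 5 times: 5 * 3^5 = 1215
`cur` takes the values: 5 → 15 → 45 → 135 → 405 → 1215

Answer: 1215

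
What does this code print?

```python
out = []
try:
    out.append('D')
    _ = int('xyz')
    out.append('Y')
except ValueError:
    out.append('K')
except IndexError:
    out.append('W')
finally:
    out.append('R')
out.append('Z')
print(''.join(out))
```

Execution trace: 'D' (try body) → 'K' (except ValueError) → 'R' (finally) → 'Z' (after the try/except). Output: DKRZ

Answer: DKRZ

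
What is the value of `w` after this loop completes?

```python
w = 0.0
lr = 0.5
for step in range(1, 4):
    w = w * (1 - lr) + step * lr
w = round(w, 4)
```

Moving average with lr=0.5
`w` takes the values: 0.0 → 0.5 → 1.25 → 2.125

Answer: 2.125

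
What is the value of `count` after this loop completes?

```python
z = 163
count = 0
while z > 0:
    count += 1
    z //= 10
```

Count digits by repeated division by 10
`count` takes the values: 0 → 1 → 2 → 3

Answer: 3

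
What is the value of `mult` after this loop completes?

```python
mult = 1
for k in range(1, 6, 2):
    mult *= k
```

Product of 1, 3, 5, ... up to 5
`mult` takes the values: 1 → 3 → 15

Answer: 15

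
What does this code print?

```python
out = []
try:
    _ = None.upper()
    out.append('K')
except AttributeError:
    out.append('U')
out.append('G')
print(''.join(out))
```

Execution trace: 'U' (except AttributeError) → 'G' (after the try/except). Output: UG

Answer: UG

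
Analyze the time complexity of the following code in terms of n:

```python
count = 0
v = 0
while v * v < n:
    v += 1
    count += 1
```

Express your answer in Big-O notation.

Each loop level contributes: √n. Multiplying the contributions gives O(√n).

Answer: O(√n)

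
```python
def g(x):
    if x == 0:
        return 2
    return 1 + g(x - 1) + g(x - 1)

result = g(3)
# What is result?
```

g(x) = 1 + 2·g(x-1), g(0)=2. Closed form: (2+1)·2^3 - 1 = 23.

Answer: 23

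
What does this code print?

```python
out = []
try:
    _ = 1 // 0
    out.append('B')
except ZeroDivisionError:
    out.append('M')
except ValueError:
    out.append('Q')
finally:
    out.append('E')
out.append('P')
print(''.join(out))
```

Execution trace: 'M' (except ZeroDivisionError) → 'E' (finally) → 'P' (after the try/except). Output: MEP

Answer: MEP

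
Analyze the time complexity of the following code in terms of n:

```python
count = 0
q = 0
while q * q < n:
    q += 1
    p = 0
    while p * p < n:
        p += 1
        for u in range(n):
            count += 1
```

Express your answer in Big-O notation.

Each loop level contributes: √n × √n × n. Multiplying the contributions gives O(n^2).

Answer: O(n^2)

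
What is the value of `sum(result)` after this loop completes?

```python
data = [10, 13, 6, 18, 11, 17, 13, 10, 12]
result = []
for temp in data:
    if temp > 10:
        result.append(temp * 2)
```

Sum of doubled values > 10
`result` takes the values: [] → [26] → [26, 36] → [26, 36, 22] → [26, 36, 22, 34] → [26, 36, 22, 34, 26] → [26, 36, 22, 34, 26, 24]
So `sum(result)` = 168

Answer: 168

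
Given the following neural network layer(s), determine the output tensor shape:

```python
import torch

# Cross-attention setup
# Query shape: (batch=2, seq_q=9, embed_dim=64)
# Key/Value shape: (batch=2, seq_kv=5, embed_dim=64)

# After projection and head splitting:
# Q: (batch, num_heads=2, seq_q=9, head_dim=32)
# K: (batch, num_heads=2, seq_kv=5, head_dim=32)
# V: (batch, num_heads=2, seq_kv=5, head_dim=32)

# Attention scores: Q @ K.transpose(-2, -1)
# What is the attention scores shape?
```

Input: (2, 9, 64) -> Output: (2, 2, 9, 5)

Answer: (2, 2, 9, 5)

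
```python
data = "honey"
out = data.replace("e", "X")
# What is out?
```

Trace:
`data = "honey"` → data = 'honey'
`out = data.replace("e", "X")` → out = 'honXy'
So out = 'honXy'

Answer: 'honXy'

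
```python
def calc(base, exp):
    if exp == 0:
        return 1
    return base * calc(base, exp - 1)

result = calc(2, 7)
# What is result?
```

calc(2, 7) = 2 * 2 * 2 * 2 * 2 * 2 * 2 = 128

Answer: 128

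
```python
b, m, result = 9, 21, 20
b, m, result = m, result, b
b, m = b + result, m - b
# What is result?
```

Trace:
`b, m, result = 9, 21, 20` → b = 9; m = 21; result = 20
`b, m, result = m, result, b` → b = 21; m = 20; result = 9
`b, m = b + result, m - b` → b = 30; m = -1
So result = 9

Answer: 9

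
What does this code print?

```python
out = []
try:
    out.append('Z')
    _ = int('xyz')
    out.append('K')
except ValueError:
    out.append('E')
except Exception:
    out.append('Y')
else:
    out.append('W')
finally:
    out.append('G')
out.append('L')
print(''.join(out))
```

Execution trace: 'Z' (try body) → 'E' (except ValueError) → 'G' (finally) → 'L' (after the try/except). Output: ZEGL

Answer: ZEGL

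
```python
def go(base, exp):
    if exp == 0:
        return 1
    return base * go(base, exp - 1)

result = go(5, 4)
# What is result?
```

go(5, 4) = 5 * 5 * 5 * 5 = 625

Answer: 625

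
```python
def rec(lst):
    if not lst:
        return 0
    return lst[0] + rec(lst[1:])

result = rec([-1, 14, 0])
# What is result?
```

(-1) + 14 + 0 + 0 = 13

Answer: 13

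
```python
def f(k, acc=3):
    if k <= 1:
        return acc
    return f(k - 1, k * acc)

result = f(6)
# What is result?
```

Accumulator trace (n, acc): (6, 3) -> (5, 18) -> (4, 90) -> (3, 360) -> (2, 1080) -> (1, 2160) -> return 2160

Answer: 2160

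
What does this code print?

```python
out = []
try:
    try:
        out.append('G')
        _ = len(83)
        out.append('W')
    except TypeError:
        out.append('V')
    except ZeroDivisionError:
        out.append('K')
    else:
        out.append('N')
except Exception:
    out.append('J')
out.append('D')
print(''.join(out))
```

Execution trace: 'G' (inner try body) → 'V' (inner except TypeError) → 'D' (after the try/except). Output: GVD

Answer: GVD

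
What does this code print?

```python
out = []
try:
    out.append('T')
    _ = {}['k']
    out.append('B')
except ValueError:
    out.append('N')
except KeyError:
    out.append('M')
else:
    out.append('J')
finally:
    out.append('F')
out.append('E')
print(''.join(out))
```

Execution trace: 'T' (try body) → 'M' (except KeyError) → 'F' (finally) → 'E' (after the try/except). Output: TMFE

Answer: TMFE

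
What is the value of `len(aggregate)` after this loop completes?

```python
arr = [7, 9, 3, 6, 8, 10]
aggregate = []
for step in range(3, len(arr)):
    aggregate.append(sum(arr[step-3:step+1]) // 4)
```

Number of 4-element averages
`aggregate` takes the values: [] → [6] → [6, 6] → [6, 6, 6]
So `len(aggregate)` = 3

Answer: 3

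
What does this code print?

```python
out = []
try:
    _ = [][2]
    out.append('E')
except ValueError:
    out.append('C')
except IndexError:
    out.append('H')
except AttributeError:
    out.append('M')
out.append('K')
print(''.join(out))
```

Execution trace: 'H' (except IndexError) → 'K' (after the try/except). Output: HK

Answer: HK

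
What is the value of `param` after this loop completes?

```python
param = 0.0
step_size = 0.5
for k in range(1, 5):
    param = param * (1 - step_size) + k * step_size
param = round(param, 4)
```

Moving average with lr=0.5
`param` takes the values: 0.0 → 0.5 → 1.25 → 2.125 → 3.0625

Answer: 3.0625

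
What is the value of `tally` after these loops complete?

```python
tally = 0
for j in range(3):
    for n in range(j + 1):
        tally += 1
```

Triangle: 1 + 2 + ... + 3
`tally` takes the values: 0 → 1 → 2 → 3 → 4 → 5 → 6

Answer: 6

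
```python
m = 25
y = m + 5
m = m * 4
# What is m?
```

Trace:
`m = 25` → m = 25
`y = m + 5` → y = 30
`m = m * 4` → m = 100
So m = 100

Answer: 100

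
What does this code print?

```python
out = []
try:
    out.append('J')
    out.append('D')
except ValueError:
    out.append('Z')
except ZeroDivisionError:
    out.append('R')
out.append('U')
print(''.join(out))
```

Execution trace: 'J' (try body) → 'D' (try body, no exception) → 'U' (after the try/except). Output: JDU

Answer: JDU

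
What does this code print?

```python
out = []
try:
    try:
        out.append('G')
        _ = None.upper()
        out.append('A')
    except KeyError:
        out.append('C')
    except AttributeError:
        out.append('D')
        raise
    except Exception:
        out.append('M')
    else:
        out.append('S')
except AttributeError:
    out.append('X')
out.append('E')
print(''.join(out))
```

Execution trace: 'G' (inner try body) → 'D' (inner except AttributeError) → 'X' (outer except AttributeError) → 'E' (after the try/except). Output: GDXE

Answer: GDXE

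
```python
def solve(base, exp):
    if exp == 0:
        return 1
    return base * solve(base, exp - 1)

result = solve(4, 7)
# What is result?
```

solve(4, 7) = 4 * 4 * 4 * 4 * 4 * 4 * 4 = 16384

Answer: 16384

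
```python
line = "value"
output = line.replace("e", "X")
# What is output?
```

Trace:
`line = "value"` → line = 'value'
`output = line.replace("e", "X")` → output = 'valuX'
So output = 'valuX'

Answer: 'valuX'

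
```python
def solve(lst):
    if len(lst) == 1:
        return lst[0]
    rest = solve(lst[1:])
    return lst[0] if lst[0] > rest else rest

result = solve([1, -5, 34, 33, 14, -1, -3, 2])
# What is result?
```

Recursive max over [1, -5, 34, 33, 14, -1, -3, 2] = 34

Answer: 34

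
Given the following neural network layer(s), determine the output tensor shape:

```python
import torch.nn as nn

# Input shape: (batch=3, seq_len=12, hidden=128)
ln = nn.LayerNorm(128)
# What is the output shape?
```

Input: (3, 12, 128) -> Output: (3, 12, 128)

Answer: (3, 12, 128)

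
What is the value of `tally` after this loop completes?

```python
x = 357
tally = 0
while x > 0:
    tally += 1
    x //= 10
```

Count digits by repeated division by 10
`tally` takes the values: 0 → 1 → 2 → 3

Answer: 3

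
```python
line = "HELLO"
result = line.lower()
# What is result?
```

Trace:
`line = "HELLO"` → line = 'HELLO'
`result = line.lower()` → result = 'hello'
So result = 'hello'

Answer: 'hello'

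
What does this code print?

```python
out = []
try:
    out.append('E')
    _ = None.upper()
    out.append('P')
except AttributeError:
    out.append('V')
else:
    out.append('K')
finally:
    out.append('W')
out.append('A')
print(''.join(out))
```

Execution trace: 'E' (try body) → 'V' (except AttributeError) → 'W' (finally) → 'A' (after the try/except). Output: EVWA

Answer: EVWA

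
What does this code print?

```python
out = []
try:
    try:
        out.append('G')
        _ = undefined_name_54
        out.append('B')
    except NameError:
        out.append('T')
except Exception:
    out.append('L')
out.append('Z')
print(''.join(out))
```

Execution trace: 'G' (inner try body) → 'T' (inner except NameError) → 'Z' (after the try/except). Output: GTZ

Answer: GTZ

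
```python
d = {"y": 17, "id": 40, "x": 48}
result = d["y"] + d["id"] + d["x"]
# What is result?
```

Trace:
`d = {"y": 17, "id": 40, "x": 48}` → d = {'y': 17, 'id': 40, 'x': 48}
`result = d["y"] + d["id"] + d["x"]` → result = 105
So result = 105

Answer: 105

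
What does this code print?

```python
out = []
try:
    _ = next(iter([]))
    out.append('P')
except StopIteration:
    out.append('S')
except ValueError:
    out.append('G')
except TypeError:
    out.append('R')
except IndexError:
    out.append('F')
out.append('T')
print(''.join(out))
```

Execution trace: 'S' (except StopIteration) → 'T' (after the try/except). Output: ST

Answer: ST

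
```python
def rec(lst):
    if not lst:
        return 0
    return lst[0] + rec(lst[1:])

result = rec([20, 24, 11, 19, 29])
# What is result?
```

20 + 24 + 11 + 19 + 29 + 0 = 103

Answer: 103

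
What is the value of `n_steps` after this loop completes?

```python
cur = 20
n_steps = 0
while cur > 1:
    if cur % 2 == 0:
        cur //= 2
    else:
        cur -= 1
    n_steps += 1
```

Steps to reduce 20 to 1
`n_steps` takes the values: 0 → 1 → 2 → 3 → 4 → 5

Answer: 5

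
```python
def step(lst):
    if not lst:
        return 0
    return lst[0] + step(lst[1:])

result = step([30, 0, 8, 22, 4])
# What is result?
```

30 + 0 + 8 + 22 + 4 + 0 = 64

Answer: 64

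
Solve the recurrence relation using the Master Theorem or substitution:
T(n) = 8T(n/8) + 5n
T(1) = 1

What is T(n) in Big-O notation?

By Master Theorem: a=8, b=8, f(n)=5n. Since log_8(8) = 1 and f(n) = Θ(n^1), Case 2 applies. T(n) = O(n log n).

Answer: O(n log n)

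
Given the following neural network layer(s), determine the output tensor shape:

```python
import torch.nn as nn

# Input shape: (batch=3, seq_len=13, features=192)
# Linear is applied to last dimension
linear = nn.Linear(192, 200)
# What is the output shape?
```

Input: (3, 13, 192) -> Output: (3, 13, 200)

Answer: (3, 13, 200)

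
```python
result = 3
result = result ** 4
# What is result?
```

Trace:
`result = 3` → result = 3
`result = result ** 4` → result = 81
So result = 81

Answer: 81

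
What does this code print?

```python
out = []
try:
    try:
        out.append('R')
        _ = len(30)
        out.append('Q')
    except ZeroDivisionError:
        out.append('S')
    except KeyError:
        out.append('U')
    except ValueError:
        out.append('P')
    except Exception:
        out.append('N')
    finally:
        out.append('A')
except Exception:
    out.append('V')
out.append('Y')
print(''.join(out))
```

Execution trace: 'R' (inner try body) → 'N' (inner except Exception) → 'A' (inner finally) → 'Y' (after the try/except). Output: RNAY

Answer: RNAY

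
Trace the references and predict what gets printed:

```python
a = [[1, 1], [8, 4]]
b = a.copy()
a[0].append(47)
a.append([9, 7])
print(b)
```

Key concept: shallow copy with nested lists.
Step by step:
`a = [[1, 1], [8, 4]]` → a = [[1, 1], [8, 4]]
`b = a.copy()` → b = [[1, 1], [8, 4]]
`a[0].append(47)` → a = [[1, 1, 47], [8, 4]]; b = [[1, 1, 47], [8, 4]]
`a.append([9, 7])` → a = [[1, 1, 47], [8, 4], [9, 7]]
`print(b)` → prints [[1, 1, 47], [8, 4]]

Answer: [[1, 1, 47], [8, 4]]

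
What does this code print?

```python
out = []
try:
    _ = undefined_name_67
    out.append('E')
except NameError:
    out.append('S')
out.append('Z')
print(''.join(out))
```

Execution trace: 'S' (except NameError) → 'Z' (after the try/except). Output: SZ

Answer: SZ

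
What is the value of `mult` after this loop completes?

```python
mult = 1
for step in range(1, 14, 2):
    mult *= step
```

Product of 1, 3, 5, ... up to 13
`mult` takes the values: 1 → 3 → 15 → 105 → 945 → 10395 → 135135

Answer: 135135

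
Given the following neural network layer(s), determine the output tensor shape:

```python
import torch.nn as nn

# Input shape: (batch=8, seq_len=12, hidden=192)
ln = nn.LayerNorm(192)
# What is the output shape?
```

Input: (8, 12, 192) -> Output: (8, 12, 192)

Answer: (8, 12, 192)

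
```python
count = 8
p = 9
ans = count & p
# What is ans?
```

Trace:
`count = 8` → count = 8
`p = 9` → p = 9
`ans = count & p` → ans = 8
So ans = 8

Answer: 8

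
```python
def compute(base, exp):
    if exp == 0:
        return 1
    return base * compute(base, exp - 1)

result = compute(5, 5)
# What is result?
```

compute(5, 5) = 5 * 5 * 5 * 5 * 5 = 3125

Answer: 3125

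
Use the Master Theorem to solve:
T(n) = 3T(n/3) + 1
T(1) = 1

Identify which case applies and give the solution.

a=3, b=3, f(n)=1. log_3(3) = 1. Since c=0 < 1, Case 1 applies: T(n) = Θ(n^log_b(a)) = O(n).

Answer: O(n) - Case 1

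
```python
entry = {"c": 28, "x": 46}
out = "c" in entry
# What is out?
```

Trace:
`entry = {"c": 28, "x": 46}` → entry = {'c': 28, 'x': 46}
`out = "c" in entry` → out = True
So out = True

Answer: True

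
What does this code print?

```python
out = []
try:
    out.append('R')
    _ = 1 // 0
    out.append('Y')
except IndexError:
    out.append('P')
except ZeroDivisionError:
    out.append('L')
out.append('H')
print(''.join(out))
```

Execution trace: 'R' (try body) → 'L' (except ZeroDivisionError) → 'H' (after the try/except). Output: RLH

Answer: RLH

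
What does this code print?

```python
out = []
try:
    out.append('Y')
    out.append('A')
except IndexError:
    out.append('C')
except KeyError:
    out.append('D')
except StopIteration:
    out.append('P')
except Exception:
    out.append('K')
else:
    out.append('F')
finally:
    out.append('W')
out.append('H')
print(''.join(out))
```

Execution trace: 'Y' (try body) → 'A' (try body, no exception) → 'F' (else) → 'W' (finally) → 'H' (after the try/except). Output: YAFWH

Answer: YAFWH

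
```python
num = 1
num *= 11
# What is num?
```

Trace:
`num = 1` → num = 1
`num *= 11` → num = 11
So num = 11

Answer: 11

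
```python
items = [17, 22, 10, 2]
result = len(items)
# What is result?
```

Trace:
`items = [17, 22, 10, 2]` → items = [17, 22, 10, 2]
`result = len(items)` → result = 4
So result = 4

Answer: 4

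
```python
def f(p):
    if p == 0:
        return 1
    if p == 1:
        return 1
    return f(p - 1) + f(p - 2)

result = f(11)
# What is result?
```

Build up from base cases: f(0)=1, f(1)=1, f(2)=2, f(3)=3, f(4)=5, f(5)=8, f(6)=13, ..., f(11)=144

Answer: 144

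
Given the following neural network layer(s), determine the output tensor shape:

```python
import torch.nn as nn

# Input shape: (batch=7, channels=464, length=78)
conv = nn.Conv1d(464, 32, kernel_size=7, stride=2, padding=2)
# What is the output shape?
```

Input: (7, 464, 78) -> Output: (7, 32, 38)

Answer: (7, 32, 38)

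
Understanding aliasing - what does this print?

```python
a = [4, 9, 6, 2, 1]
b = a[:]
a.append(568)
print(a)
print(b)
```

Key concept: slice [:] creates copy.
Step by step:
`a = [4, 9, 6, 2, 1]` → a = [4, 9, 6, 2, 1]
`b = a[:]` → b = [4, 9, 6, 2, 1]
`a.append(568)` → a = [4, 9, 6, 2, 1, 568]
`print(a)` → prints [4, 9, 6, 2, 1, 568]
`print(b)` → prints [4, 9, 6, 2, 1]

Answer:
[4, 9, 6, 2, 1, 568]
[4, 9, 6, 2, 1]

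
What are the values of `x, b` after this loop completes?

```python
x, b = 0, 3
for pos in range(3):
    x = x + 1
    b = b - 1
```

x goes 0→3, b goes 3→0
`x, b` takes the values: (0, 3) → (1, 3) → (1, 2) → (2, 2) → (2, 1) → (3, 1) → (3, 0)

Answer: 3, 0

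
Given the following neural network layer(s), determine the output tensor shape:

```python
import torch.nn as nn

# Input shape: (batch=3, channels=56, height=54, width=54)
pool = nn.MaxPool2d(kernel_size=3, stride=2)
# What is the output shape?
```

Input: (3, 56, 54, 54) -> Output: (3, 56, 26, 26)

Answer: (3, 56, 26, 26)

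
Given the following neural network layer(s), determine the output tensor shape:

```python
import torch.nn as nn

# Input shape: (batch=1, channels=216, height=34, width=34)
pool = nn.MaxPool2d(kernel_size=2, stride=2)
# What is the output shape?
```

Input: (1, 216, 34, 34) -> Output: (1, 216, 17, 17)

Answer: (1, 216, 17, 17)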